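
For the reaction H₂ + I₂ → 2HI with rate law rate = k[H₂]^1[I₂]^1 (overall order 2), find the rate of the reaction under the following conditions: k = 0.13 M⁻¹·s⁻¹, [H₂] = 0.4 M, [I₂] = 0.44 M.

0.02288 M/s

Step 1: The rate law is rate = k[H₂]^1[I₂]^1, overall order = 1+1 = 2
Step 2: Substitute values: rate = 0.13 × (0.4)^1 × (0.44)^1
Step 3: rate = 0.13 × 0.4 × 0.44 = 0.02288 M/s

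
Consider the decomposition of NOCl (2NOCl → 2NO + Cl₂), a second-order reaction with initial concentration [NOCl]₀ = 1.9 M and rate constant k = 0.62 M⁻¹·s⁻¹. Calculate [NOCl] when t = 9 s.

0.1638 M

Step 1: For a second-order reaction: 1/[NOCl] = 1/[NOCl]₀ + kt
Step 2: 1/[NOCl] = 1/1.9 + 0.62 × 9
Step 3: 1/[NOCl] = 0.5263 + 5.58 = 6.106
Step 4: [NOCl] = 1/6.106 = 0.1638 M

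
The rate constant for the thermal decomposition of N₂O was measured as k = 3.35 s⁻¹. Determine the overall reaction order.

first order (1)

Step 1: The units of k for an nth-order reaction are (concentration)^(1-n)·(time)⁻¹.
Step 2: Here k has units s⁻¹, so the concentration exponent is 0.
Step 3: 1 - n = 0 ⇒ n = 1. The reaction is first order.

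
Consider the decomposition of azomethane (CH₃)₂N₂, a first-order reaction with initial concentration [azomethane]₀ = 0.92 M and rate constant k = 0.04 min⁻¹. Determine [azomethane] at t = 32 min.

0.2558 M

Step 1: For a first-order reaction: [azomethane] = [azomethane]₀ × e^(-kt)
Step 2: [azomethane] = 0.92 × e^(-0.04 × 32)
Step 3: [azomethane] = 0.92 × e^(-1.28)
Step 4: [azomethane] = 0.92 × 0.278037 = 0.2558 M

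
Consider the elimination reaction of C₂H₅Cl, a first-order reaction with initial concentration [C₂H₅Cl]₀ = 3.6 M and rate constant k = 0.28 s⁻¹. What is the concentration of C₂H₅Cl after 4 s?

1.175 M

Step 1: For a first-order reaction: [C₂H₅Cl] = [C₂H₅Cl]₀ × e^(-kt)
Step 2: [C₂H₅Cl] = 3.6 × e^(-0.28 × 4)
Step 3: [C₂H₅Cl] = 3.6 × e^(-1.12)
Step 4: [C₂H₅Cl] = 3.6 × 0.32628 = 1.175 M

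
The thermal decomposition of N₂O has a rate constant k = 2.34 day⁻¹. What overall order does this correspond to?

first order (1)

Step 1: The units of k for an nth-order reaction are (concentration)^(1-n)·(time)⁻¹.
Step 2: Here k has units day⁻¹, so the concentration exponent is 0.
Step 3: 1 - n = 0 ⇒ n = 1. The reaction is first order.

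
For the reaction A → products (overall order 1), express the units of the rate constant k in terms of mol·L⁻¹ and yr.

yr⁻¹

Step 1: For overall order n, rate = k × (concentration)^n.
Step 2: Rate has units mol·L⁻¹·yr⁻¹; concentration term has units (mol·L⁻¹)^1.
Step 3: k = rate / (concentration)^n, so units of k = (mol·L⁻¹)^(1-1)·yr⁻¹ = yr⁻¹.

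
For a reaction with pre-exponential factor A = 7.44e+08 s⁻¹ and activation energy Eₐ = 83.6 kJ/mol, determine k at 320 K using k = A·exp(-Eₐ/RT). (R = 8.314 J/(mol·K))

1.68e-05 s⁻¹

Step 1: Use the Arrhenius equation: k = A × exp(-Eₐ/RT)
Step 2: Convert Eₐ to J/mol: 83.6 kJ/mol = 83600 J/mol
Step 3: Calculate the exponent: -Eₐ/(RT) = -83600/(8.314 × 320) = -31.42290
Step 4: k = 7.44e+08 × exp(-31.42290)
Step 5: k = 7.44e+08 × 2.25532e-14 = 1.6780e-05 s⁻¹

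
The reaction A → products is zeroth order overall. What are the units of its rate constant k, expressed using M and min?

M·min⁻¹

Step 1: For overall order n, rate = k × (concentration)^n.
Step 2: Rate has units M·min⁻¹; concentration term has units M^0.
Step 3: k = rate / (concentration)^n, so units of k = M^(1-0)·min⁻¹ = M·min⁻¹.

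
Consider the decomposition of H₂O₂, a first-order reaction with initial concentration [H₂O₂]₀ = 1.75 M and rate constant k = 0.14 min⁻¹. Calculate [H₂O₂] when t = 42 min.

0.004891 M

Step 1: For a first-order reaction: [H₂O₂] = [H₂O₂]₀ × e^(-kt)
Step 2: [H₂O₂] = 1.75 × e^(-0.14 × 42)
Step 3: [H₂O₂] = 1.75 × e^(-5.88)
Step 4: [H₂O₂] = 1.75 × 0.00279479 = 0.004891 M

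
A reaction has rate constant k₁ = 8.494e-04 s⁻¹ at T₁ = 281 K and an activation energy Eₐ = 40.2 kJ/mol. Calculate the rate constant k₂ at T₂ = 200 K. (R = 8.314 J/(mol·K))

7.990e-07 s⁻¹

Step 1: Use the two-temperature Arrhenius form: ln(k₂/k₁) = -Eₐ/R × (1/T₂ - 1/T₁)
Step 2: Convert Eₐ to J/mol: 40.2 kJ/mol = 40200 J/mol
Step 3: 1/T₂ - 1/T₁ = 1/200 - 1/281 = 1.441281e-03 K⁻¹
Step 4: ln(k₂/k₁) = -40200/8.314 × 1.441281e-03 = -6.96891
Step 5: k₂ = k₁ × exp(-6.96891) = 8.494e-04 × 9.40678e-04 = 7.990e-07 s⁻¹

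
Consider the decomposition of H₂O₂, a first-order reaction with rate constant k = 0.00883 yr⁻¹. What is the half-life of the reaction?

78.5 yr

Step 1: For a first-order reaction, t₁/₂ = ln(2)/k
Step 2: t₁/₂ = ln(2)/0.00883
Step 3: t₁/₂ = 0.6931/0.00883 = 78.5 yr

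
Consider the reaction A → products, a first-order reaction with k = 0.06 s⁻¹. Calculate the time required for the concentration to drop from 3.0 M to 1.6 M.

10.48 s

Step 1: For first-order: t = ln([A]₀/[A])/k
Step 2: t = ln(3.0/1.6)/0.06
Step 3: t = ln(1.875)/0.06
Step 4: t = 0.6286/0.06 = 10.48 s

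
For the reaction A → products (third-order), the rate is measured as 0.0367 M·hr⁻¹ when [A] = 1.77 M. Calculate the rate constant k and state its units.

0.006618 M⁻²·hr⁻¹

Step 1: rate = k[A]^3, so k = rate / [A]^3.
Step 2: k = 0.0367 / (1.77)^3 = 0.0367 / 5.545.
Step 3: k = 0.006618 M⁻²·hr⁻¹.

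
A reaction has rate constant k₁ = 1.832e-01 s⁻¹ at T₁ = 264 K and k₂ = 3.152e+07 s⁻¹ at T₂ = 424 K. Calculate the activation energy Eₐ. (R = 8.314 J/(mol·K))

110.3 kJ/mol

Step 1: Use the two-temperature Arrhenius form: ln(k₂/k₁) = -Eₐ/R × (1/T₂ - 1/T₁)
Step 2: ln(k₂/k₁) = ln(3.152e+07/1.832e-01) = ln(1.72052e+08) = 18.9633
Step 3: 1/T₂ - 1/T₁ = 1/424 - 1/264 = -1.429388e-03 K⁻¹
Step 4: Eₐ = -R × ln(k₂/k₁) / (1/T₂ - 1/T₁) = -8.314 × 18.9633 / -1.429388e-03
Step 5: Eₐ = 1.1030e+05 J/mol = 110.3 kJ/mol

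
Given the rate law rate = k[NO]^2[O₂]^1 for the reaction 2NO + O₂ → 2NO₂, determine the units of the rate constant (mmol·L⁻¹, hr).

(mmol·L⁻¹)⁻²·hr⁻¹

Step 1: Overall order = 2 + 1 = 3.
Step 2: rate has units mmol·L⁻¹·hr⁻¹; [NO]^2[O₂]^1 has units (mmol·L⁻¹)^3.
Step 3: k = rate/([NO]^2[O₂]^1), so units of k = (mmol·L⁻¹)^(1-3)·hr⁻¹ = (mmol·L⁻¹)⁻²·hr⁻¹.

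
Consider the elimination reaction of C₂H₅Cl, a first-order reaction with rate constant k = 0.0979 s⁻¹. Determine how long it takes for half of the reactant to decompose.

7.08 s

Step 1: For a first-order reaction, t₁/₂ = ln(2)/k
Step 2: t₁/₂ = ln(2)/0.0979
Step 3: t₁/₂ = 0.6931/0.0979 = 7.08 s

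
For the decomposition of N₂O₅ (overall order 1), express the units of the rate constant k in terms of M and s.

s⁻¹

Step 1: For overall order n, rate = k × (concentration)^n.
Step 2: Rate has units M·s⁻¹; concentration term has units M^1.
Step 3: k = rate / (concentration)^n, so units of k = M^(1-1)·s⁻¹ = s⁻¹.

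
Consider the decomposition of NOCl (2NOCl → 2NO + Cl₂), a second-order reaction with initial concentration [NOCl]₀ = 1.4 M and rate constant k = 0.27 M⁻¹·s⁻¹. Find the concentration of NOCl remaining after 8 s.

0.3479 M

Step 1: For a second-order reaction: 1/[NOCl] = 1/[NOCl]₀ + kt
Step 2: 1/[NOCl] = 1/1.4 + 0.27 × 8
Step 3: 1/[NOCl] = 0.7143 + 2.16 = 2.874
Step 4: [NOCl] = 1/2.874 = 0.3479 M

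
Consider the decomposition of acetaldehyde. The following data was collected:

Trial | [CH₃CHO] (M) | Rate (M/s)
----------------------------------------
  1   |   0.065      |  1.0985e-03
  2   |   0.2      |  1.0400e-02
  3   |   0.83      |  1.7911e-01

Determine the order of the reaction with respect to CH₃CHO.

second order (2)

Step 1: Compare trials to find order n where rate₂/rate₁ = ([CH₃CHO]₂/[CH₃CHO]₁)^n
Step 2: rate₂/rate₁ = 1.0400e-02/1.0985e-03 = 9.467
Step 3: [CH₃CHO]₂/[CH₃CHO]₁ = 0.2/0.065 = 3.077
Step 4: n = ln(9.467)/ln(3.077) = 2.00 ≈ 2
Step 5: The reaction is second order in CH₃CHO.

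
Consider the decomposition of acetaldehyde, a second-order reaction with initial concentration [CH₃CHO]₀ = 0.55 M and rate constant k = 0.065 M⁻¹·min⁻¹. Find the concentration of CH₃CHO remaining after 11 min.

0.3948 M

Step 1: For a second-order reaction: 1/[CH₃CHO] = 1/[CH₃CHO]₀ + kt
Step 2: 1/[CH₃CHO] = 1/0.55 + 0.065 × 11
Step 3: 1/[CH₃CHO] = 1.818 + 0.715 = 2.533
Step 4: [CH₃CHO] = 1/2.533 = 0.3948 M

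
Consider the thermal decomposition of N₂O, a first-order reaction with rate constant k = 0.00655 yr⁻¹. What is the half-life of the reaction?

105.8 yr

Step 1: For a first-order reaction, t₁/₂ = ln(2)/k
Step 2: t₁/₂ = ln(2)/0.00655
Step 3: t₁/₂ = 0.6931/0.00655 = 105.8 yr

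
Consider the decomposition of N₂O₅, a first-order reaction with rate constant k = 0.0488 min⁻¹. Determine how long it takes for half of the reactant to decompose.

14.2 min

Step 1: For a first-order reaction, t₁/₂ = ln(2)/k
Step 2: t₁/₂ = ln(2)/0.0488
Step 3: t₁/₂ = 0.6931/0.0488 = 14.2 min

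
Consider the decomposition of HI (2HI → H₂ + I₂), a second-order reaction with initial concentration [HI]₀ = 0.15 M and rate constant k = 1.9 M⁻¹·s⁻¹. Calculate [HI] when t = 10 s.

0.03896 M

Step 1: For a second-order reaction: 1/[HI] = 1/[HI]₀ + kt
Step 2: 1/[HI] = 1/0.15 + 1.9 × 10
Step 3: 1/[HI] = 6.667 + 19 = 25.67
Step 4: [HI] = 1/25.67 = 0.03896 M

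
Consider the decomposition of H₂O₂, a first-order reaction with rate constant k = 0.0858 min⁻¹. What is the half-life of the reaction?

8.079 min

Step 1: For a first-order reaction, t₁/₂ = ln(2)/k
Step 2: t₁/₂ = ln(2)/0.0858
Step 3: t₁/₂ = 0.6931/0.0858 = 8.079 min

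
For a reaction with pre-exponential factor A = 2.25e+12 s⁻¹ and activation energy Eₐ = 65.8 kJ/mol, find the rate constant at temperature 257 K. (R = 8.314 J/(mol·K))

9.51e-02 s⁻¹

Step 1: Use the Arrhenius equation: k = A × exp(-Eₐ/RT)
Step 2: Convert Eₐ to J/mol: 65.8 kJ/mol = 65800 J/mol
Step 3: Calculate the exponent: -Eₐ/(RT) = -65800/(8.314 × 257) = -30.79518
Step 4: k = 2.25e+12 × exp(-30.79518)
Step 5: k = 2.25e+12 × 4.22497e-14 = 9.5062e-02 s⁻¹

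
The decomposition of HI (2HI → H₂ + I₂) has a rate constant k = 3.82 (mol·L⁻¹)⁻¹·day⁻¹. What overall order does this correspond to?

second order (2)

Step 1: The units of k for an nth-order reaction are (concentration)^(1-n)·(time)⁻¹.
Step 2: Here k has units (mol·L⁻¹)⁻¹·day⁻¹, so the concentration exponent is -1.
Step 3: 1 - n = -1 ⇒ n = 2. The reaction is second order.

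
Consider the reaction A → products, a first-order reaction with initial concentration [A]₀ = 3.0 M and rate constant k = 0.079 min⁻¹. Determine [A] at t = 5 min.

2.021 M

Step 1: For a first-order reaction: [A] = [A]₀ × e^(-kt)
Step 2: [A] = 3.0 × e^(-0.079 × 5)
Step 3: [A] = 3.0 × e^(-0.395)
Step 4: [A] = 3.0 × 0.67368 = 2.021 M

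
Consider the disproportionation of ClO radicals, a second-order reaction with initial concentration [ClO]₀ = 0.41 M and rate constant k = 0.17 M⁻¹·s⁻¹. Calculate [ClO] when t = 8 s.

0.2632 M

Step 1: For a second-order reaction: 1/[ClO] = 1/[ClO]₀ + kt
Step 2: 1/[ClO] = 1/0.41 + 0.17 × 8
Step 3: 1/[ClO] = 2.439 + 1.36 = 3.799
Step 4: [ClO] = 1/3.799 = 0.2632 M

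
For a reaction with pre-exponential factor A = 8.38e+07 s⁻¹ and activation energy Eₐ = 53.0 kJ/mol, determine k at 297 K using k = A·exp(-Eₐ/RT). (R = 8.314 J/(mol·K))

4.00e-02 s⁻¹

Step 1: Use the Arrhenius equation: k = A × exp(-Eₐ/RT)
Step 2: Convert Eₐ to J/mol: 53.0 kJ/mol = 53000 J/mol
Step 3: Calculate the exponent: -Eₐ/(RT) = -53000/(8.314 × 297) = -21.46394
Step 4: k = 8.38e+07 × exp(-21.46394)
Step 5: k = 8.38e+07 × 4.76792e-10 = 3.9955e-02 s⁻¹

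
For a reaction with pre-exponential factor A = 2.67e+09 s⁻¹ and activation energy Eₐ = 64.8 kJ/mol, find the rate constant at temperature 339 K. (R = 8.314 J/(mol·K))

2.76e-01 s⁻¹

Step 1: Use the Arrhenius equation: k = A × exp(-Eₐ/RT)
Step 2: Convert Eₐ to J/mol: 64.8 kJ/mol = 64800 J/mol
Step 3: Calculate the exponent: -Eₐ/(RT) = -64800/(8.314 × 339) = -22.99139
Step 4: k = 2.67e+09 × exp(-22.99139)
Step 5: k = 2.67e+09 × 1.03506e-10 = 2.7636e-01 s⁻¹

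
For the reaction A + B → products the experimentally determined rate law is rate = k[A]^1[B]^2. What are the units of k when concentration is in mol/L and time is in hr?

(mol/L)⁻²·hr⁻¹

Step 1: Overall order = 1 + 2 = 3.
Step 2: rate has units mol/L·hr⁻¹; [A]^1[B]^2 has units (mol/L)^3.
Step 3: k = rate/([A]^1[B]^2), so units of k = (mol/L)^(1-3)·hr⁻¹ = (mol/L)⁻²·hr⁻¹.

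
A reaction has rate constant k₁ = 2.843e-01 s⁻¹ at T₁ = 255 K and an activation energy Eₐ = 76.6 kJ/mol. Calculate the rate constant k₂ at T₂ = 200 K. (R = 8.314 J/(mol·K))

1.376e-05 s⁻¹

Step 1: Use the two-temperature Arrhenius form: ln(k₂/k₁) = -Eₐ/R × (1/T₂ - 1/T₁)
Step 2: Convert Eₐ to J/mol: 76.6 kJ/mol = 76600 J/mol
Step 3: 1/T₂ - 1/T₁ = 1/200 - 1/255 = 1.078431e-03 K⁻¹
Step 4: ln(k₂/k₁) = -76600/8.314 × 1.078431e-03 = -9.93599
Step 5: k₂ = k₁ × exp(-9.93599) = 2.843e-01 × 4.84010e-05 = 1.376e-05 s⁻¹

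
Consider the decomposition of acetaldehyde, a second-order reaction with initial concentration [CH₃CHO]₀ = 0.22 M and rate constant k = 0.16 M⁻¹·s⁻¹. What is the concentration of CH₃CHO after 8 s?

0.1717 M

Step 1: For a second-order reaction: 1/[CH₃CHO] = 1/[CH₃CHO]₀ + kt
Step 2: 1/[CH₃CHO] = 1/0.22 + 0.16 × 8
Step 3: 1/[CH₃CHO] = 4.545 + 1.28 = 5.825
Step 4: [CH₃CHO] = 1/5.825 = 0.1717 M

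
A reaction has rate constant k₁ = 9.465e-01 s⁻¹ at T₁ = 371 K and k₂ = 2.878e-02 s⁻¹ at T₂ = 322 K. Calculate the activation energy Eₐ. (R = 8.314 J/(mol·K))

70.8 kJ/mol

Step 1: Use the two-temperature Arrhenius form: ln(k₂/k₁) = -Eₐ/R × (1/T₂ - 1/T₁)
Step 2: ln(k₂/k₁) = ln(2.878e-02/9.465e-01) = ln(0.0304068) = -3.49309
Step 3: 1/T₂ - 1/T₁ = 1/322 - 1/371 = 4.101723e-04 K⁻¹
Step 4: Eₐ = -R × ln(k₂/k₁) / (1/T₂ - 1/T₁) = -8.314 × -3.49309 / 4.101723e-04
Step 5: Eₐ = 7.0803e+04 J/mol = 70.8 kJ/mol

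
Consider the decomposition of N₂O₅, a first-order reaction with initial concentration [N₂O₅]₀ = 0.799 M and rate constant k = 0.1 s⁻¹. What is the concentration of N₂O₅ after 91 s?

8.922e-05 M

Step 1: For a first-order reaction: [N₂O₅] = [N₂O₅]₀ × e^(-kt)
Step 2: [N₂O₅] = 0.799 × e^(-0.1 × 91)
Step 3: [N₂O₅] = 0.799 × e^(-9.1)
Step 4: [N₂O₅] = 0.799 × 0.000111666 = 8.922e-05 M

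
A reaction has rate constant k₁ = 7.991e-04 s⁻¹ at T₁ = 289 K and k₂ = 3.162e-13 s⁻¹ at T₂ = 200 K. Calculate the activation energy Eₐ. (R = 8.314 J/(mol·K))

116.9 kJ/mol

Step 1: Use the two-temperature Arrhenius form: ln(k₂/k₁) = -Eₐ/R × (1/T₂ - 1/T₁)
Step 2: ln(k₂/k₁) = ln(3.162e-13/7.991e-04) = ln(3.95695e-10) = -21.6504
Step 3: 1/T₂ - 1/T₁ = 1/200 - 1/289 = 1.539792e-03 K⁻¹
Step 4: Eₐ = -R × ln(k₂/k₁) / (1/T₂ - 1/T₁) = -8.314 × -21.6504 / 1.539792e-03
Step 5: Eₐ = 1.1690e+05 J/mol = 116.9 kJ/mol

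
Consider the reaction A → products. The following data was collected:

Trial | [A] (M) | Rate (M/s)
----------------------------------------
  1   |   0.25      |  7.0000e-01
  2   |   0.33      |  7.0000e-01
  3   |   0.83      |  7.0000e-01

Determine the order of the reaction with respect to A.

zeroth order (0)

Step 1: Compare trials - when concentration changes, rate stays constant.
Step 2: rate₂/rate₁ = 7.0000e-01/7.0000e-01 = 1
Step 3: [A]₂/[A]₁ = 0.33/0.25 = 1.32
Step 4: Since rate ratio ≈ (conc ratio)^0, the reaction is zeroth order.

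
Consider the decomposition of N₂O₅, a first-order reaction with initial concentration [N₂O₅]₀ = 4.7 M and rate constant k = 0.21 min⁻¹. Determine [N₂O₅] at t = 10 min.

0.5755 M

Step 1: For a first-order reaction: [N₂O₅] = [N₂O₅]₀ × e^(-kt)
Step 2: [N₂O₅] = 4.7 × e^(-0.21 × 10)
Step 3: [N₂O₅] = 4.7 × e^(-2.1)
Step 4: [N₂O₅] = 4.7 × 0.122456 = 0.5755 M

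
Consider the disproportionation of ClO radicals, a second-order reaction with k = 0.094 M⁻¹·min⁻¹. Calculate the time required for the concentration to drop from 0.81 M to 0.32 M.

20.11 min

Step 1: For second-order: t = (1/[ClO] - 1/[ClO]₀)/k
Step 2: t = (1/0.32 - 1/0.81)/0.094
Step 3: t = (3.125 - 1.235)/0.094
Step 4: t = 1.89/0.094 = 20.11 min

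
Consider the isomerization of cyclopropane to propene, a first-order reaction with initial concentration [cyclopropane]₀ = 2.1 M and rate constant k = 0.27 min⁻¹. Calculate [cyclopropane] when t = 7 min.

0.3173 M

Step 1: For a first-order reaction: [cyclopropane] = [cyclopropane]₀ × e^(-kt)
Step 2: [cyclopropane] = 2.1 × e^(-0.27 × 7)
Step 3: [cyclopropane] = 2.1 × e^(-1.89)
Step 4: [cyclopropane] = 2.1 × 0.151072 = 0.3173 M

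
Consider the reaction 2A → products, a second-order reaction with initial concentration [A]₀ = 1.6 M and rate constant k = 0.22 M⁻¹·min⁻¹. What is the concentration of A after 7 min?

0.4619 M

Step 1: For a second-order reaction: 1/[A] = 1/[A]₀ + kt
Step 2: 1/[A] = 1/1.6 + 0.22 × 7
Step 3: 1/[A] = 0.625 + 1.54 = 2.165
Step 4: [A] = 1/2.165 = 0.4619 M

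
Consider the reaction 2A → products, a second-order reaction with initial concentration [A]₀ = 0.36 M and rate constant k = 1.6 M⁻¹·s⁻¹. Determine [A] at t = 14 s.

0.03972 M

Step 1: For a second-order reaction: 1/[A] = 1/[A]₀ + kt
Step 2: 1/[A] = 1/0.36 + 1.6 × 14
Step 3: 1/[A] = 2.778 + 22.4 = 25.18
Step 4: [A] = 1/25.18 = 0.03972 M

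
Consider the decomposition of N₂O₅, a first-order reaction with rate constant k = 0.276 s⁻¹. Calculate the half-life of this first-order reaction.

2.511 s

Step 1: For a first-order reaction, t₁/₂ = ln(2)/k
Step 2: t₁/₂ = ln(2)/0.276
Step 3: t₁/₂ = 0.6931/0.276 = 2.511 s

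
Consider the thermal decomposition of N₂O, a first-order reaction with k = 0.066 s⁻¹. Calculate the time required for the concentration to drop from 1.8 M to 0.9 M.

10.5 s

Step 1: For first-order: t = ln([N₂O]₀/[N₂O])/k
Step 2: t = ln(1.8/0.9)/0.066
Step 3: t = ln(2)/0.066
Step 4: t = 0.6931/0.066 = 10.5 s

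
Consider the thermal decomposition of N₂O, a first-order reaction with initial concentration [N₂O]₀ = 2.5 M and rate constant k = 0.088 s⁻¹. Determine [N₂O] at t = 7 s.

1.35 M

Step 1: For a first-order reaction: [N₂O] = [N₂O]₀ × e^(-kt)
Step 2: [N₂O] = 2.5 × e^(-0.088 × 7)
Step 3: [N₂O] = 2.5 × e^(-0.616)
Step 4: [N₂O] = 2.5 × 0.540101 = 1.35 M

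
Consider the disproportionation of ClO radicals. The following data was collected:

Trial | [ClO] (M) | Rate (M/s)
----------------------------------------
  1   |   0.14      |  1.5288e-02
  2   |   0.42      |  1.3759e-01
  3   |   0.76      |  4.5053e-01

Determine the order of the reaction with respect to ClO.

second order (2)

Step 1: Compare trials to find order n where rate₂/rate₁ = ([ClO]₂/[ClO]₁)^n
Step 2: rate₂/rate₁ = 1.3759e-01/1.5288e-02 = 9
Step 3: [ClO]₂/[ClO]₁ = 0.42/0.14 = 3
Step 4: n = ln(9)/ln(3) = 2.00 ≈ 2
Step 5: The reaction is second order in ClO.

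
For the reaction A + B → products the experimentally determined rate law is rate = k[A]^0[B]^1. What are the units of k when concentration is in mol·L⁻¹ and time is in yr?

yr⁻¹

Step 1: Overall order = 0 + 1 = 1.
Step 2: rate has units mol·L⁻¹·yr⁻¹; [A]^0[B]^1 has units (mol·L⁻¹)^1.
Step 3: k = rate/([A]^0[B]^1), so units of k = (mol·L⁻¹)^(1-1)·yr⁻¹ = yr⁻¹.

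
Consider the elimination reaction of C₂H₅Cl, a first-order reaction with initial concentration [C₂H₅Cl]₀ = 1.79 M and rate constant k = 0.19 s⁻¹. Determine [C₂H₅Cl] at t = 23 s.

0.02265 M

Step 1: For a first-order reaction: [C₂H₅Cl] = [C₂H₅Cl]₀ × e^(-kt)
Step 2: [C₂H₅Cl] = 1.79 × e^(-0.19 × 23)
Step 3: [C₂H₅Cl] = 1.79 × e^(-4.37)
Step 4: [C₂H₅Cl] = 1.79 × 0.0126512 = 0.02265 M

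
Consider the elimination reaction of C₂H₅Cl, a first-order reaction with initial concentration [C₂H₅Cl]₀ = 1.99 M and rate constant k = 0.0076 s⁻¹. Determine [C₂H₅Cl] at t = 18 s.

1.736 M

Step 1: For a first-order reaction: [C₂H₅Cl] = [C₂H₅Cl]₀ × e^(-kt)
Step 2: [C₂H₅Cl] = 1.99 × e^(-0.0076 × 18)
Step 3: [C₂H₅Cl] = 1.99 × e^(-0.1368)
Step 4: [C₂H₅Cl] = 1.99 × 0.872145 = 1.736 M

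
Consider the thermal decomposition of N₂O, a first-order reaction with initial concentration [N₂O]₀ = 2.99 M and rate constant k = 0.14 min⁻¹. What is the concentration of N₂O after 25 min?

0.09029 M

Step 1: For a first-order reaction: [N₂O] = [N₂O]₀ × e^(-kt)
Step 2: [N₂O] = 2.99 × e^(-0.14 × 25)
Step 3: [N₂O] = 2.99 × e^(-3.5)
Step 4: [N₂O] = 2.99 × 0.0301974 = 0.09029 M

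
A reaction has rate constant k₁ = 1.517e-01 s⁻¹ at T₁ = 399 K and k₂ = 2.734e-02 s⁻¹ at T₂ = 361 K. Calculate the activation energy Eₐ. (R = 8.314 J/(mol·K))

54.0 kJ/mol

Step 1: Use the two-temperature Arrhenius form: ln(k₂/k₁) = -Eₐ/R × (1/T₂ - 1/T₁)
Step 2: ln(k₂/k₁) = ln(2.734e-02/1.517e-01) = ln(0.180224) = -1.71355
Step 3: 1/T₂ - 1/T₁ = 1/361 - 1/399 = 2.638174e-04 K⁻¹
Step 4: Eₐ = -R × ln(k₂/k₁) / (1/T₂ - 1/T₁) = -8.314 × -1.71355 / 2.638174e-04
Step 5: Eₐ = 5.4001e+04 J/mol = 54.0 kJ/mol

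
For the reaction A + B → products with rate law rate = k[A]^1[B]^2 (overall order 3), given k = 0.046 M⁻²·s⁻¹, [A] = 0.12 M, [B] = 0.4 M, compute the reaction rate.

0.0008832 M/s

Step 1: The rate law is rate = k[A]^1[B]^2, overall order = 1+2 = 3
Step 2: Substitute values: rate = 0.046 × (0.12)^1 × (0.4)^2
Step 3: rate = 0.046 × 0.12 × 0.16 = 0.0008832 M/s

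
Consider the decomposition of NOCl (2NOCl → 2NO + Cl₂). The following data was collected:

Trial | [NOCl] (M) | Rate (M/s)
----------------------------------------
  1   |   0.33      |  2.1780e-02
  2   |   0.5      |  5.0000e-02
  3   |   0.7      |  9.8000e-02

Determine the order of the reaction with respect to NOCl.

second order (2)

Step 1: Compare trials to find order n where rate₂/rate₁ = ([NOCl]₂/[NOCl]₁)^n
Step 2: rate₂/rate₁ = 5.0000e-02/2.1780e-02 = 2.296
Step 3: [NOCl]₂/[NOCl]₁ = 0.5/0.33 = 1.515
Step 4: n = ln(2.296)/ln(1.515) = 2.00 ≈ 2
Step 5: The reaction is second order in NOCl.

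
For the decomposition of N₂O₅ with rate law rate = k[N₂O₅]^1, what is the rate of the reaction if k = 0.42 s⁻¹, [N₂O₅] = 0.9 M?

0.378 M/s

Step 1: Identify the rate law: rate = k[N₂O₅]^1
Step 2: Substitute values: rate = 0.42 × (0.9)^1
Step 3: Calculate: rate = 0.42 × 0.9 = 0.378 M/s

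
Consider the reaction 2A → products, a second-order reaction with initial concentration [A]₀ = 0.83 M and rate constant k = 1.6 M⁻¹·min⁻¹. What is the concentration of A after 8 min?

0.0714 M

Step 1: For a second-order reaction: 1/[A] = 1/[A]₀ + kt
Step 2: 1/[A] = 1/0.83 + 1.6 × 8
Step 3: 1/[A] = 1.205 + 12.8 = 14
Step 4: [A] = 1/14 = 0.0714 M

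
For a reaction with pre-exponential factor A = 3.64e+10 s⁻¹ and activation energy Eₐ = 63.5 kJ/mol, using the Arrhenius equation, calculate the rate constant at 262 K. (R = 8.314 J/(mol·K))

7.96e-03 s⁻¹

Step 1: Use the Arrhenius equation: k = A × exp(-Eₐ/RT)
Step 2: Convert Eₐ to J/mol: 63.5 kJ/mol = 63500 J/mol
Step 3: Calculate the exponent: -Eₐ/(RT) = -63500/(8.314 × 262) = -29.15160
Step 4: k = 3.64e+10 × exp(-29.15160)
Step 5: k = 3.64e+10 × 2.18585e-13 = 7.9565e-03 s⁻¹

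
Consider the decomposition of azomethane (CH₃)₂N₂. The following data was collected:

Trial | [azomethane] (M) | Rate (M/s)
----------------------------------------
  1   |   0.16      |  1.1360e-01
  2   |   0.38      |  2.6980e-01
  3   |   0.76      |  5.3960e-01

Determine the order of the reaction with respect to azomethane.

first order (1)

Step 1: Compare trials to find order n where rate₂/rate₁ = ([azomethane]₂/[azomethane]₁)^n
Step 2: rate₂/rate₁ = 2.6980e-01/1.1360e-01 = 2.375
Step 3: [azomethane]₂/[azomethane]₁ = 0.38/0.16 = 2.375
Step 4: n = ln(2.375)/ln(2.375) = 1.00 ≈ 1
Step 5: The reaction is first order in azomethane.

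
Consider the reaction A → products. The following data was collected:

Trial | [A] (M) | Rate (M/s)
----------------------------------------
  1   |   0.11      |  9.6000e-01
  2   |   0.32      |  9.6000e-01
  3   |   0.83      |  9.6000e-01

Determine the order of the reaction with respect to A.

zeroth order (0)

Step 1: Compare trials - when concentration changes, rate stays constant.
Step 2: rate₂/rate₁ = 9.6000e-01/9.6000e-01 = 1
Step 3: [A]₂/[A]₁ = 0.32/0.11 = 2.909
Step 4: Since rate ratio ≈ (conc ratio)^0, the reaction is zeroth order.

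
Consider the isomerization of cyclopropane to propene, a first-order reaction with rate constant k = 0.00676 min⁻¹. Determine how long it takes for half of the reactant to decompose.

102.5 min

Step 1: For a first-order reaction, t₁/₂ = ln(2)/k
Step 2: t₁/₂ = ln(2)/0.00676
Step 3: t₁/₂ = 0.6931/0.00676 = 102.5 min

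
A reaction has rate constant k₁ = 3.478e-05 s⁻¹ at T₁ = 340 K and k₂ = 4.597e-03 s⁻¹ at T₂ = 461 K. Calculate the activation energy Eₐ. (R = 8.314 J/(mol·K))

52.6 kJ/mol

Step 1: Use the two-temperature Arrhenius form: ln(k₂/k₁) = -Eₐ/R × (1/T₂ - 1/T₁)
Step 2: ln(k₂/k₁) = ln(4.597e-03/3.478e-05) = ln(132.174) = 4.88412
Step 3: 1/T₂ - 1/T₁ = 1/461 - 1/340 = -7.719791e-04 K⁻¹
Step 4: Eₐ = -R × ln(k₂/k₁) / (1/T₂ - 1/T₁) = -8.314 × 4.88412 / -7.719791e-04
Step 5: Eₐ = 5.2601e+04 J/mol = 52.6 kJ/mol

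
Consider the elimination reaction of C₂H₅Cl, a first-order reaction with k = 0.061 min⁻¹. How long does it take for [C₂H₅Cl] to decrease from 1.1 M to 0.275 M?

22.73 min

Step 1: For first-order: t = ln([C₂H₅Cl]₀/[C₂H₅Cl])/k
Step 2: t = ln(1.1/0.275)/0.061
Step 3: t = ln(4)/0.061
Step 4: t = 1.386/0.061 = 22.73 min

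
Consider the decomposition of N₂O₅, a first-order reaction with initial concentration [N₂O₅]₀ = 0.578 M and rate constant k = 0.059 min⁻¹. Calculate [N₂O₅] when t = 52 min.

0.02689 M

Step 1: For a first-order reaction: [N₂O₅] = [N₂O₅]₀ × e^(-kt)
Step 2: [N₂O₅] = 0.578 × e^(-0.059 × 52)
Step 3: [N₂O₅] = 0.578 × e^(-3.068)
Step 4: [N₂O₅] = 0.578 × 0.0465141 = 0.02689 M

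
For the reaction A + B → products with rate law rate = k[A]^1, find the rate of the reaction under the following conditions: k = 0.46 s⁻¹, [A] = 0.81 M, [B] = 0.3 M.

0.3726 M/s

Step 1: The rate law is rate = k[A]^1
Step 2: Note that the rate does not depend on [B] (zero order in B).
Step 3: rate = 0.46 × (0.81)^1 = 0.3726 M/s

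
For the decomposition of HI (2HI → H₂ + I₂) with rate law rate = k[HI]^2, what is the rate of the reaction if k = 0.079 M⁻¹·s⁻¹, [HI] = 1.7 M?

0.2283 M/s

Step 1: Identify the rate law: rate = k[HI]^2
Step 2: Substitute values: rate = 0.079 × (1.7)^2
Step 3: Calculate: rate = 0.079 × 2.89 = 0.22831 M/s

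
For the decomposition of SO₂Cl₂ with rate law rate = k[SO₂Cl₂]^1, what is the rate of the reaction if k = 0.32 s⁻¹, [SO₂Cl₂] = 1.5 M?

0.48 M/s

Step 1: Identify the rate law: rate = k[SO₂Cl₂]^1
Step 2: Substitute values: rate = 0.32 × (1.5)^1
Step 3: Calculate: rate = 0.32 × 1.5 = 0.48 M/s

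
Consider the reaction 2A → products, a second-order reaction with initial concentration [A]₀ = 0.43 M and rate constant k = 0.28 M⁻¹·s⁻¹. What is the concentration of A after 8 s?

0.219 M

Step 1: For a second-order reaction: 1/[A] = 1/[A]₀ + kt
Step 2: 1/[A] = 1/0.43 + 0.28 × 8
Step 3: 1/[A] = 2.326 + 2.24 = 4.566
Step 4: [A] = 1/4.566 = 0.219 M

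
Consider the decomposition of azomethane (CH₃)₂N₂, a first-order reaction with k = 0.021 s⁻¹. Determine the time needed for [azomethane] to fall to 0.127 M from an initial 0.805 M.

87.94 s

Step 1: For first-order: t = ln([azomethane]₀/[azomethane])/k
Step 2: t = ln(0.805/0.127)/0.021
Step 3: t = ln(6.339)/0.021
Step 4: t = 1.847/0.021 = 87.94 s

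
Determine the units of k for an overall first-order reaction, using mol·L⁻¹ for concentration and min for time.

min⁻¹

Step 1: For overall order n, rate = k × (concentration)^n.
Step 2: Rate has units mol·L⁻¹·min⁻¹; concentration term has units (mol·L⁻¹)^1.
Step 3: k = rate / (concentration)^n, so units of k = (mol·L⁻¹)^(1-1)·min⁻¹ = min⁻¹.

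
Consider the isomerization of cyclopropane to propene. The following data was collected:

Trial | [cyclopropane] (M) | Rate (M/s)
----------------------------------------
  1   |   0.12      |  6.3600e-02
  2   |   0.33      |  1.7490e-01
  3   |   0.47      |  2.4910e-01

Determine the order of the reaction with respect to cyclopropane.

first order (1)

Step 1: Compare trials to find order n where rate₂/rate₁ = ([cyclopropane]₂/[cyclopropane]₁)^n
Step 2: rate₂/rate₁ = 1.7490e-01/6.3600e-02 = 2.75
Step 3: [cyclopropane]₂/[cyclopropane]₁ = 0.33/0.12 = 2.75
Step 4: n = ln(2.75)/ln(2.75) = 1.00 ≈ 1
Step 5: The reaction is first order in cyclopropane.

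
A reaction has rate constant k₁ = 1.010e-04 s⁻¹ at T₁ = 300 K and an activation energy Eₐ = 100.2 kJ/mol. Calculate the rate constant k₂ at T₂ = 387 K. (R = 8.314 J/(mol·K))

8.443e-01 s⁻¹

Step 1: Use the two-temperature Arrhenius form: ln(k₂/k₁) = -Eₐ/R × (1/T₂ - 1/T₁)
Step 2: Convert Eₐ to J/mol: 100.2 kJ/mol = 100200 J/mol
Step 3: 1/T₂ - 1/T₁ = 1/387 - 1/300 = -7.493540e-04 K⁻¹
Step 4: ln(k₂/k₁) = -100200/8.314 × -7.493540e-04 = 9.03118
Step 5: k₂ = k₁ × exp(9.03118) = 1.010e-04 × 8.35972e+03 = 8.443e-01 s⁻¹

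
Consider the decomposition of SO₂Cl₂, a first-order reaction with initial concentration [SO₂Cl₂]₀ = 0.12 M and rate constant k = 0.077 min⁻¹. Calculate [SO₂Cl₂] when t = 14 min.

0.04083 M

Step 1: For a first-order reaction: [SO₂Cl₂] = [SO₂Cl₂]₀ × e^(-kt)
Step 2: [SO₂Cl₂] = 0.12 × e^(-0.077 × 14)
Step 3: [SO₂Cl₂] = 0.12 × e^(-1.078)
Step 4: [SO₂Cl₂] = 0.12 × 0.340275 = 0.04083 M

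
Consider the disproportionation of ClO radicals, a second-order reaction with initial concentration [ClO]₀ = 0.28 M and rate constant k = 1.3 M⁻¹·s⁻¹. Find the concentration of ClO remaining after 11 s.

0.05596 M

Step 1: For a second-order reaction: 1/[ClO] = 1/[ClO]₀ + kt
Step 2: 1/[ClO] = 1/0.28 + 1.3 × 11
Step 3: 1/[ClO] = 3.571 + 14.3 = 17.87
Step 4: [ClO] = 1/17.87 = 0.05596 M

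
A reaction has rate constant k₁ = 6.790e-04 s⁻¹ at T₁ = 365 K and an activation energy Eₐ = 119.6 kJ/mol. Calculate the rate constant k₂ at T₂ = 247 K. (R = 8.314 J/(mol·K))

4.516e-12 s⁻¹

Step 1: Use the two-temperature Arrhenius form: ln(k₂/k₁) = -Eₐ/R × (1/T₂ - 1/T₁)
Step 2: Convert Eₐ to J/mol: 119.6 kJ/mol = 119600 J/mol
Step 3: 1/T₂ - 1/T₁ = 1/247 - 1/365 = 1.308857e-03 K⁻¹
Step 4: ln(k₂/k₁) = -119600/8.314 × 1.308857e-03 = -18.82840
Step 5: k₂ = k₁ × exp(-18.82840) = 6.790e-04 × 6.65166e-09 = 4.516e-12 s⁻¹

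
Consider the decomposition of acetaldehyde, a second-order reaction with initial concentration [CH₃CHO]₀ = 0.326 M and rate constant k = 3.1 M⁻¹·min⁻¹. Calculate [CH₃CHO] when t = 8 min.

0.03588 M

Step 1: For a second-order reaction: 1/[CH₃CHO] = 1/[CH₃CHO]₀ + kt
Step 2: 1/[CH₃CHO] = 1/0.326 + 3.1 × 8
Step 3: 1/[CH₃CHO] = 3.067 + 24.8 = 27.87
Step 4: [CH₃CHO] = 1/27.87 = 0.03588 M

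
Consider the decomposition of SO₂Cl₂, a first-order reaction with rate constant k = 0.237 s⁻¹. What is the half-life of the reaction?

2.925 s

Step 1: For a first-order reaction, t₁/₂ = ln(2)/k
Step 2: t₁/₂ = ln(2)/0.237
Step 3: t₁/₂ = 0.6931/0.237 = 2.925 s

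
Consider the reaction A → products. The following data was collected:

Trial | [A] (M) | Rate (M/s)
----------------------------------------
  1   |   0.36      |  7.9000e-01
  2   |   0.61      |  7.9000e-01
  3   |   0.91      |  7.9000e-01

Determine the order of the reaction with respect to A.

zeroth order (0)

Step 1: Compare trials - when concentration changes, rate stays constant.
Step 2: rate₂/rate₁ = 7.9000e-01/7.9000e-01 = 1
Step 3: [A]₂/[A]₁ = 0.61/0.36 = 1.694
Step 4: Since rate ratio ≈ (conc ratio)^0, the reaction is zeroth order.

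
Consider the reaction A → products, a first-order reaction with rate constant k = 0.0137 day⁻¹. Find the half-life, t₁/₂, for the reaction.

50.59 day

Step 1: For a first-order reaction, t₁/₂ = ln(2)/k
Step 2: t₁/₂ = ln(2)/0.0137
Step 3: t₁/₂ = 0.6931/0.0137 = 50.59 day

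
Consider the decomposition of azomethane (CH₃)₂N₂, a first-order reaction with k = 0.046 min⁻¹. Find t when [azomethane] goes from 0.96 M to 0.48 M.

15.07 min

Step 1: For first-order: t = ln([azomethane]₀/[azomethane])/k
Step 2: t = ln(0.96/0.48)/0.046
Step 3: t = ln(2)/0.046
Step 4: t = 0.6931/0.046 = 15.07 min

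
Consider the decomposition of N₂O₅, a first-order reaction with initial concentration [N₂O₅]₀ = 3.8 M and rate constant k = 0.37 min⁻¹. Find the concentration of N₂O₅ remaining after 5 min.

0.5975 M

Step 1: For a first-order reaction: [N₂O₅] = [N₂O₅]₀ × e^(-kt)
Step 2: [N₂O₅] = 3.8 × e^(-0.37 × 5)
Step 3: [N₂O₅] = 3.8 × e^(-1.85)
Step 4: [N₂O₅] = 3.8 × 0.157237 = 0.5975 M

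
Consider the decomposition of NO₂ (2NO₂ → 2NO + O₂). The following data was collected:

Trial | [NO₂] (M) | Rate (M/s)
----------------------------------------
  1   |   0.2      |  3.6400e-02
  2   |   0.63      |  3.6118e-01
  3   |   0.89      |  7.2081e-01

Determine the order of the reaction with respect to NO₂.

second order (2)

Step 1: Compare trials to find order n where rate₂/rate₁ = ([NO₂]₂/[NO₂]₁)^n
Step 2: rate₂/rate₁ = 3.6118e-01/3.6400e-02 = 9.922
Step 3: [NO₂]₂/[NO₂]₁ = 0.63/0.2 = 3.15
Step 4: n = ln(9.922)/ln(3.15) = 2.00 ≈ 2
Step 5: The reaction is second order in NO₂.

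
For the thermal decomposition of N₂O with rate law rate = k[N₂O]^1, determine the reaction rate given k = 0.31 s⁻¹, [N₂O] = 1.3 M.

0.403 M/s

Step 1: Identify the rate law: rate = k[N₂O]^1
Step 2: Substitute values: rate = 0.31 × (1.3)^1
Step 3: Calculate: rate = 0.31 × 1.3 = 0.403 M/s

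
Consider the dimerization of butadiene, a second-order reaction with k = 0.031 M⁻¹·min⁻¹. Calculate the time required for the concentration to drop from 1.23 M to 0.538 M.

33.73 min

Step 1: For second-order: t = (1/[C₄H₆] - 1/[C₄H₆]₀)/k
Step 2: t = (1/0.538 - 1/1.23)/0.031
Step 3: t = (1.859 - 0.813)/0.031
Step 4: t = 1.046/0.031 = 33.73 min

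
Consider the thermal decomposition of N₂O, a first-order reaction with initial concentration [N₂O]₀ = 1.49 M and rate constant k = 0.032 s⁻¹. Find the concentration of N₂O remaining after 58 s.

0.2329 M

Step 1: For a first-order reaction: [N₂O] = [N₂O]₀ × e^(-kt)
Step 2: [N₂O] = 1.49 × e^(-0.032 × 58)
Step 3: [N₂O] = 1.49 × e^(-1.856)
Step 4: [N₂O] = 1.49 × 0.156297 = 0.2329 M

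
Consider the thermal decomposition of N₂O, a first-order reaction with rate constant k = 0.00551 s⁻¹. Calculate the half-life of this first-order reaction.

125.8 s

Step 1: For a first-order reaction, t₁/₂ = ln(2)/k
Step 2: t₁/₂ = ln(2)/0.00551
Step 3: t₁/₂ = 0.6931/0.00551 = 125.8 s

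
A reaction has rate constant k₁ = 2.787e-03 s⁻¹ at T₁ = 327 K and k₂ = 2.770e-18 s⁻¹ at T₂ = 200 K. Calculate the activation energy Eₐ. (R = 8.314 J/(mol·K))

147.9 kJ/mol

Step 1: Use the two-temperature Arrhenius form: ln(k₂/k₁) = -Eₐ/R × (1/T₂ - 1/T₁)
Step 2: ln(k₂/k₁) = ln(2.770e-18/2.787e-03) = ln(9.939e-16) = -34.5449
Step 3: 1/T₂ - 1/T₁ = 1/200 - 1/327 = 1.941896e-03 K⁻¹
Step 4: Eₐ = -R × ln(k₂/k₁) / (1/T₂ - 1/T₁) = -8.314 × -34.5449 / 1.941896e-03
Step 5: Eₐ = 1.4790e+05 J/mol = 147.9 kJ/mol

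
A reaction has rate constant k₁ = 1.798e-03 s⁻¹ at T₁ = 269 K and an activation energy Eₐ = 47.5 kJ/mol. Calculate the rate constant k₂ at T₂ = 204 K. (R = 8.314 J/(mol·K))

2.069e-06 s⁻¹

Step 1: Use the two-temperature Arrhenius form: ln(k₂/k₁) = -Eₐ/R × (1/T₂ - 1/T₁)
Step 2: Convert Eₐ to J/mol: 47.5 kJ/mol = 47500 J/mol
Step 3: 1/T₂ - 1/T₁ = 1/204 - 1/269 = 1.184489e-03 K⁻¹
Step 4: ln(k₂/k₁) = -47500/8.314 × 1.184489e-03 = -6.76729
Step 5: k₂ = k₁ × exp(-6.76729) = 1.798e-03 × 1.15081e-03 = 2.069e-06 s⁻¹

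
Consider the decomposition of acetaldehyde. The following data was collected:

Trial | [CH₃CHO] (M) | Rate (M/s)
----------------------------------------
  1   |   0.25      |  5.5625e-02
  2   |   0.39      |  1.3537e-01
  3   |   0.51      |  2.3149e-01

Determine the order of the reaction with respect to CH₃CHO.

second order (2)

Step 1: Compare trials to find order n where rate₂/rate₁ = ([CH₃CHO]₂/[CH₃CHO]₁)^n
Step 2: rate₂/rate₁ = 1.3537e-01/5.5625e-02 = 2.434
Step 3: [CH₃CHO]₂/[CH₃CHO]₁ = 0.39/0.25 = 1.56
Step 4: n = ln(2.434)/ln(1.56) = 2.00 ≈ 2
Step 5: The reaction is second order in CH₃CHO.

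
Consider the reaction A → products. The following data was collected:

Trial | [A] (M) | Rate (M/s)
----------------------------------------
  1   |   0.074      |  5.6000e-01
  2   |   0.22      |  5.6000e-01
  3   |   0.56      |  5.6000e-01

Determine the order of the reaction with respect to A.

zeroth order (0)

Step 1: Compare trials - when concentration changes, rate stays constant.
Step 2: rate₂/rate₁ = 5.6000e-01/5.6000e-01 = 1
Step 3: [A]₂/[A]₁ = 0.22/0.074 = 2.973
Step 4: Since rate ratio ≈ (conc ratio)^0, the reaction is zeroth order.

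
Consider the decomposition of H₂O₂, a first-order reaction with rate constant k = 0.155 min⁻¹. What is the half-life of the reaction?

4.472 min

Step 1: For a first-order reaction, t₁/₂ = ln(2)/k
Step 2: t₁/₂ = ln(2)/0.155
Step 3: t₁/₂ = 0.6931/0.155 = 4.472 min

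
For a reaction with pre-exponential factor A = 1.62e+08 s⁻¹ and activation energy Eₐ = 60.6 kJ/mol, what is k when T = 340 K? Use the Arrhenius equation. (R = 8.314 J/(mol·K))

7.93e-02 s⁻¹

Step 1: Use the Arrhenius equation: k = A × exp(-Eₐ/RT)
Step 2: Convert Eₐ to J/mol: 60.6 kJ/mol = 60600 J/mol
Step 3: Calculate the exponent: -Eₐ/(RT) = -60600/(8.314 × 340) = -21.43797
Step 4: k = 1.62e+08 × exp(-21.43797)
Step 5: k = 1.62e+08 × 4.89337e-10 = 7.9273e-02 s⁻¹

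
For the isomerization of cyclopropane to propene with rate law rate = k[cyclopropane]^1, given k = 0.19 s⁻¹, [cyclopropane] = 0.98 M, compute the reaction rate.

0.1862 M/s

Step 1: Identify the rate law: rate = k[cyclopropane]^1
Step 2: Substitute values: rate = 0.19 × (0.98)^1
Step 3: Calculate: rate = 0.19 × 0.98 = 0.1862 M/s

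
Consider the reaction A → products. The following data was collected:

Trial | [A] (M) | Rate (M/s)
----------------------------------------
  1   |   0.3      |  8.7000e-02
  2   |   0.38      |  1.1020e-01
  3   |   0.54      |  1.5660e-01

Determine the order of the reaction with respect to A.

first order (1)

Step 1: Compare trials to find order n where rate₂/rate₁ = ([A]₂/[A]₁)^n
Step 2: rate₂/rate₁ = 1.1020e-01/8.7000e-02 = 1.267
Step 3: [A]₂/[A]₁ = 0.38/0.3 = 1.267
Step 4: n = ln(1.267)/ln(1.267) = 1.00 ≈ 1
Step 5: The reaction is first order in A.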